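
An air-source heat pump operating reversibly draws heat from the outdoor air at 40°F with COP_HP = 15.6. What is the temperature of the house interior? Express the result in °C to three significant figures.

23.5 °C

COP_HP = T_H/(T_H − T_C) rearranges to T_H = COP·T_C/(COP − 1).
With T_C = 277.59 K, T_H = 15.6 × 277.59/14.60 = 296.61 K.
Converting, 296.61 K = 23.46°C.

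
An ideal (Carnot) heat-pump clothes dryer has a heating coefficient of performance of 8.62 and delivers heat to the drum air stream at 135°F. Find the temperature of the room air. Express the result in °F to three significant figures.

COP_HP = T_H/(T_H − T_C) gives T_H − T_C = T_H/COP.
With T_H = 330.37 K, T_C = 330.37 × (1 − 1/8.62) = 292.05 K.
Converting, 292.05 K = 66.01°F.

66.0 °F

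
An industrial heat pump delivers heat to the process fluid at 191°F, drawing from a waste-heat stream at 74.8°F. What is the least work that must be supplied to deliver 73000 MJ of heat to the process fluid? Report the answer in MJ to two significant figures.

13000 MJ

In absolute terms T_C = 296.93 K and T_H = 361.48 K, so ΔT = 64.56 K.
The reversible limit is COP_HP = T_H/ΔT = 5.600, so W_min = Q_H/COP = Q_H·ΔT/T_H.
W_min = 73000 × 64.56/361.48 = 13040 MJ.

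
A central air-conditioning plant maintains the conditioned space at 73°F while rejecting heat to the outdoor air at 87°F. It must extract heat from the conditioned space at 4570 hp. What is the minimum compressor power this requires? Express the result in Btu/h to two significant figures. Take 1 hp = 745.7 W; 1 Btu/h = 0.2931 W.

In absolute terms T_C = 295.93 K and T_H = 303.71 K, so ΔT = 7.778 K.
COP_Carnot = T_C/ΔT = 295.93/7.778 = 38.05.
Ẇ_min = Q̇/COP_Carnot = 4570/38.05 = 120.1 hp = 305600 Btu/h.

310000 Btu/h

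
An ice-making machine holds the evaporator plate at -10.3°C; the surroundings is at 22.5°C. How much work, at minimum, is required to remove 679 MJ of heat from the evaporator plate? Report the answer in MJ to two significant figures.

85 MJ

In absolute terms T_C = 262.85 K and T_H = 295.65 K, so ΔT = 32.80 K.
The reversible limit is COP_R = T_C/ΔT = 8.014, so W_min = Q_C/COP = Q_C·ΔT/T_C.
W_min = 679.0 × 32.80/262.85 = 84.73 MJ.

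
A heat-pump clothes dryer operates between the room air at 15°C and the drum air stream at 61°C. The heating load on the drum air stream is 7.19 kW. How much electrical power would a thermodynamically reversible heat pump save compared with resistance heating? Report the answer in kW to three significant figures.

In absolute terms T_C = 288.15 K and T_H = 334.15 K, so ΔT = 46.00 K.
COP_Carnot = T_H/ΔT = 334.15/46.00 = 7.264.
Resistance heating needs Ẇ_res = Q̇_H = 7.190 kW; the reversible heat pump needs only Ẇ_hp = Q̇_H/COP = 0.9898 kW.
Saving = 7.190 − 0.9898 = 6.200 kW.

6.20 kW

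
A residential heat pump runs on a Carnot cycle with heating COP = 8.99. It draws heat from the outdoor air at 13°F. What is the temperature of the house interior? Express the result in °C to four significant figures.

COP_HP = T_H/(T_H − T_C) rearranges to T_H = COP·T_C/(COP − 1).
With T_C = 262.59 K, T_H = 8.99 × 262.59/7.990 = 295.46 K.
Converting, 295.46 K = 22.31°C.

22.31 °C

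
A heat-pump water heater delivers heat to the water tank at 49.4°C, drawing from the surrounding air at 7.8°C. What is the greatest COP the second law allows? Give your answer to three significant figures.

In absolute terms T_C = 280.95 K and T_H = 322.55 K, so ΔT = 41.60 K.
For a reversible cycle, COP_Carnot = T_H/ΔT = 322.55/41.60 = 7.754.

7.75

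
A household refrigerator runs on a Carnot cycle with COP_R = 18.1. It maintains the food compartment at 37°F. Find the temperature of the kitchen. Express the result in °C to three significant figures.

18.0 °C

COP_R = T_C/(T_H − T_C) gives T_H − T_C = T_C/COP.
With T_C = 275.93 K, T_H = 275.93 × (1 + 1/18.1) = 291.17 K.
Converting, 291.17 K = 18.02°C.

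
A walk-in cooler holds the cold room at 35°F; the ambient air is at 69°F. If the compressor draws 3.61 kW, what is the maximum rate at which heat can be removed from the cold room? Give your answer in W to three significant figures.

52500 W

In absolute terms T_C = 274.82 K and T_H = 293.71 K, so ΔT = 18.89 K.
COP_Carnot = T_C/ΔT = 274.82/18.89 = 14.55.
Q̇_max = COP_Carnot × Ẇ = 14.55 × 3.610 kW = 52.52 kW = 52520 W.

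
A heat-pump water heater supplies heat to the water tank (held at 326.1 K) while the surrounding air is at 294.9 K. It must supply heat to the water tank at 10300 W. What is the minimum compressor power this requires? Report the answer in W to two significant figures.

990 W

The reservoir spacing is ΔT = 326.1 − 294.9 = 31.20 K.
COP_Carnot = T_H/ΔT = 326.10/31.20 = 10.45.
Ẇ_min = Q̇/COP_Carnot = 10300/10.45 = 985.5 W.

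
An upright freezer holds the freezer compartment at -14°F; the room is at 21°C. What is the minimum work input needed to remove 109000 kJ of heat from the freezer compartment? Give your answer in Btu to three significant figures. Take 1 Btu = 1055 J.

In absolute terms T_C = 247.59 K and T_H = 294.15 K, so ΔT = 46.56 K.
The reversible limit is COP_R = T_C/ΔT = 5.318, so W_min = Q_C/COP = Q_C·ΔT/T_C.
W_min = 109000 × 46.56/247.59 = 20500 kJ = 19430 Btu.

19400 Btu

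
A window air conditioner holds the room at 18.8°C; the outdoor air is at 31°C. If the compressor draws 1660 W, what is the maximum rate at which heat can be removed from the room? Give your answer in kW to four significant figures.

In absolute terms T_C = 291.95 K and T_H = 304.15 K, so ΔT = 12.20 K.
COP_Carnot = T_C/ΔT = 291.95/12.20 = 23.93.
Q̇_max = COP_Carnot × Ẇ = 23.93 × 1660 W = 39720 W = 39.72 kW.

39.72 kW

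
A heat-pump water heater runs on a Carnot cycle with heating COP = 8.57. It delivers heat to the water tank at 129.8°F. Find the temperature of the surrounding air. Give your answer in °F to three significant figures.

61.0 °F

COP_HP = T_H/(T_H − T_C) gives T_H − T_C = T_H/COP.
With T_H = 327.48 K, T_C = 327.48 × (1 − 1/8.57) = 289.27 K.
Converting, 289.27 K = 61.02°F.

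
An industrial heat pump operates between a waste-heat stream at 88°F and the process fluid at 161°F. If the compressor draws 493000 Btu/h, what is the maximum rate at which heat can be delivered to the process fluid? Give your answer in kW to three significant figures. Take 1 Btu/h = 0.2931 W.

1230 kW

In absolute terms T_C = 304.26 K and T_H = 344.82 K, so ΔT = 40.56 K.
COP_Carnot = T_H/ΔT = 344.82/40.56 = 8.502.
Q̇_max = COP_Carnot × Ẇ = 8.502 × 493000 Btu/h = 4192000 Btu/h = 1229 kW.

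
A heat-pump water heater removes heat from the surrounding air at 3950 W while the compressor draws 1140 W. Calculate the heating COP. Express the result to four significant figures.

The first law gives Q̇_H = Q̇_C + Ẇ, so the three rates are Q̇_C = 3950, Q̇_H = 5090, Ẇ = 1140 W.
COP_HP = Q̇_H/Ẇ = 5090/1140 = 4.465.

4.465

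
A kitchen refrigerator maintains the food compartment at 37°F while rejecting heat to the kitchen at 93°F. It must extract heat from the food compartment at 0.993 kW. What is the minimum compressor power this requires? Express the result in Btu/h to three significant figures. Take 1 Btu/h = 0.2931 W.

382 Btu/h

In absolute terms T_C = 275.93 K and T_H = 307.04 K, so ΔT = 31.11 K.
COP_Carnot = T_C/ΔT = 275.93/31.11 = 8.869.
Ẇ_min = Q̇/COP_Carnot = 0.9930/8.869 = 0.1120 kW = 382.0 Btu/h.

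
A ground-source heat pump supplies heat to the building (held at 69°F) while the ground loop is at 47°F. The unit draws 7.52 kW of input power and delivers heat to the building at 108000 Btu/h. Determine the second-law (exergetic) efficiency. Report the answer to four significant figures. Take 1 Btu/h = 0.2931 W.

0.1752

Converting, Q̇_H = 108000 Btu/h = 31.65 kW, so COP_actual = Q̇_H/Ẇ = 31.65/7.520 = 4.209.
In absolute terms T_C = 281.48 K and T_H = 293.71 K, so ΔT = 12.22 K.
COP_Carnot = T_H/ΔT = 293.71/12.22 = 24.03.
η_II = COP_actual/COP_Carnot = 4.209/24.03 = 0.1752.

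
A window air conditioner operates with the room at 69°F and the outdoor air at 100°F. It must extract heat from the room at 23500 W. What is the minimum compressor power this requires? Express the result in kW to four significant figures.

In absolute terms T_C = 293.71 K and T_H = 310.93 K, so ΔT = 17.22 K.
COP_Carnot = T_C/ΔT = 293.71/17.22 = 17.05.
Ẇ_min = Q̇/COP_Carnot = 23500/17.05 = 1378 W = 1.378 kW.

1.378 kW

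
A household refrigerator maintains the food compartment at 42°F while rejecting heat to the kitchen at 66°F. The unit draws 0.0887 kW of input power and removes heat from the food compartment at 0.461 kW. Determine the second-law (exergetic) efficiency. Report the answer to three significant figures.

COP_actual = Q̇_C/Ẇ = 0.4610/0.08870 = 5.197.
In absolute terms T_C = 278.71 K and T_H = 292.04 K, so ΔT = 13.33 K.
COP_Carnot = T_C/ΔT = 278.71/13.33 = 20.90.
η_II = COP_actual/COP_Carnot = 5.197/20.90 = 0.2486.

0.249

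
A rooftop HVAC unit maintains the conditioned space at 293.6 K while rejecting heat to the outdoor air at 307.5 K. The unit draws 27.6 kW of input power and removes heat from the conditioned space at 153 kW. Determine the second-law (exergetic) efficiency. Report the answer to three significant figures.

COP_actual = Q̇_C/Ẇ = 153.0/27.60 = 5.543.
The reservoir spacing is ΔT = 307.5 − 293.6 = 13.90 K.
COP_Carnot = T_C/ΔT = 293.60/13.90 = 21.12.
η_II = COP_actual/COP_Carnot = 5.543/21.12 = 0.2624.

0.262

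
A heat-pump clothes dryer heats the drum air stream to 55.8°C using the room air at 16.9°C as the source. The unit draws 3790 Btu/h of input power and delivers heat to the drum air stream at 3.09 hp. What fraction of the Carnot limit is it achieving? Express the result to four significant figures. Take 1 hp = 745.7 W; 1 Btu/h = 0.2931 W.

0.2453

Converting, Q̇_H = 3.090 hp = 7862 Btu/h, so COP_actual = Q̇_H/Ẇ = 7862/3790 = 2.074.
In absolute terms T_C = 290.05 K and T_H = 328.95 K, so ΔT = 38.90 K.
COP_Carnot = T_H/ΔT = 328.95/38.90 = 8.456.
η_II = COP_actual/COP_Carnot = 2.074/8.456 = 0.2453.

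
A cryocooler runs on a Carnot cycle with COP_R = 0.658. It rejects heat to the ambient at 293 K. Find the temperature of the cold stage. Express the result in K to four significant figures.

For a Carnot refrigerator COP_R = T_C/(T_H − T_C), so T_C = COP·T_H/(1 + COP).
With T_H = 293.00 K, T_C = 0.658 × 293.00/1.658 = 116.28 K.

116.3 K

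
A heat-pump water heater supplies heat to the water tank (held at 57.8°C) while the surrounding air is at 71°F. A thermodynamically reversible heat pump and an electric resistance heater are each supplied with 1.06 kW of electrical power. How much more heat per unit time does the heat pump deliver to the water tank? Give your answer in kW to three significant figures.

8.65 kW

In absolute terms T_C = 294.82 K and T_H = 330.95 K, so ΔT = 36.13 K.
COP_Carnot = T_H/ΔT = 330.95/36.13 = 9.159.
The heat pump delivers Q̇_H = COP × Ẇ = 9.709 kW; the resistance heater delivers Ẇ = 1.060 kW.
Extra = (COP − 1)·Ẇ = 8.649 kW.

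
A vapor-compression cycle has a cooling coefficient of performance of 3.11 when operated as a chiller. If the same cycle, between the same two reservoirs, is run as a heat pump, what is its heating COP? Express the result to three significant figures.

The first law on one cycle gives Q_H = Q_C + W, so Q_H/W = Q_C/W + 1.
COP_HP = COP_R + 1 = 3.11 + 1 = 4.11.

4.11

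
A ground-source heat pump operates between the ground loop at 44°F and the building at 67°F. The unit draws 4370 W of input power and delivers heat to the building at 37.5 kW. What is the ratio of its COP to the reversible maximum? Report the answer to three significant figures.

0.375

Converting, Q̇_H = 37.50 kW = 37500 W, so COP_actual = Q̇_H/Ẇ = 37500/4370 = 8.581.
In absolute terms T_C = 279.82 K and T_H = 292.59 K, so ΔT = 12.78 K.
COP_Carnot = T_H/ΔT = 292.59/12.78 = 22.90.
η_II = COP_actual/COP_Carnot = 8.581/22.90 = 0.3747.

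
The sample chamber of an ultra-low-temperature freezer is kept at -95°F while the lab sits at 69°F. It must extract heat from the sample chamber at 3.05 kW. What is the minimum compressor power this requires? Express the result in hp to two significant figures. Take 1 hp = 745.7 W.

In absolute terms T_C = 202.59 K and T_H = 293.71 K, so ΔT = 91.11 K.
COP_Carnot = T_C/ΔT = 202.59/91.11 = 2.224.
Ẇ_min = Q̇/COP_Carnot = 3.050/2.224 = 1.372 kW = 1.839 hp.

1.8 hp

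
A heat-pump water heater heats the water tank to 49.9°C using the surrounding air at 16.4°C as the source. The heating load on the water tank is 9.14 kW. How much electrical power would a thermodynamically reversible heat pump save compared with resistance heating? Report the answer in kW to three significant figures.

In absolute terms T_C = 289.55 K and T_H = 323.05 K, so ΔT = 33.50 K.
COP_Carnot = T_H/ΔT = 323.05/33.50 = 9.643.
Resistance heating needs Ẇ_res = Q̇_H = 9.140 kW; the reversible heat pump needs only Ẇ_hp = Q̇_H/COP = 0.9478 kW.
Saving = 9.140 − 0.9478 = 8.192 kW.

8.19 kW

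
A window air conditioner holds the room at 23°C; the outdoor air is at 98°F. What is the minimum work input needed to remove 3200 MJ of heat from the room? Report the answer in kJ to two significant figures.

150000 kJ

In absolute terms T_C = 296.15 K and T_H = 309.82 K, so ΔT = 13.67 K.
The reversible limit is COP_R = T_C/ΔT = 21.67, so W_min = Q_C/COP = Q_C·ΔT/T_C.
W_min = 3200 × 13.67/296.15 = 147.7 MJ = 147700 kJ.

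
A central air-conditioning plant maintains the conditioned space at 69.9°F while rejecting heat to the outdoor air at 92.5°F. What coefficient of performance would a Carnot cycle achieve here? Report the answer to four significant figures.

In absolute terms T_C = 294.21 K and T_H = 306.76 K, so ΔT = 12.56 K.
For a reversible cycle, COP_Carnot = T_C/ΔT = 294.21/12.56 = 23.43.

23.43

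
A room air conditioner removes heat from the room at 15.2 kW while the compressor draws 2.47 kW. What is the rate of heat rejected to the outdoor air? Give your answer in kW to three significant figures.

17.7 kW

For a cyclic device the first law requires Q̇_H = Q̇_C + Ẇ.
Q̇_H = Q̇_C + Ẇ = 17.67 kW.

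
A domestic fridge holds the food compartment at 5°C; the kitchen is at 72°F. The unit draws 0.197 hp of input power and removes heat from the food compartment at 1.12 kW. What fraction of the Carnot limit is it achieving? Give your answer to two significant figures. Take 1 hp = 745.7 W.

Converting, Q̇_C = 1.120 kW = 1.502 hp, so COP_actual = Q̇_C/Ẇ = 1.502/0.1970 = 7.624.
In absolute terms T_C = 278.15 K and T_H = 295.37 K, so ΔT = 17.22 K.
COP_Carnot = T_C/ΔT = 278.15/17.22 = 16.15.
η_II = COP_actual/COP_Carnot = 7.624/16.15 = 0.4721.

0.47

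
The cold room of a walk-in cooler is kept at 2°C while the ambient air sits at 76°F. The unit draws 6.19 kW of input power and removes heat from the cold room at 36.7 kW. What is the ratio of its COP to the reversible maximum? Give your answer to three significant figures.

COP_actual = Q̇_C/Ẇ = 36.70/6.190 = 5.929.
In absolute terms T_C = 275.15 K and T_H = 297.59 K, so ΔT = 22.44 K.
COP_Carnot = T_C/ΔT = 275.15/22.44 = 12.26.
η_II = COP_actual/COP_Carnot = 5.929/12.26 = 0.4836.

0.484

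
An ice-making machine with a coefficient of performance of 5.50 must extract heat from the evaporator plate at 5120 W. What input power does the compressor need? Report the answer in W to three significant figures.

931 W

Ẇ = Q̇_C/COP = 5120/5.50 = 930.9 W.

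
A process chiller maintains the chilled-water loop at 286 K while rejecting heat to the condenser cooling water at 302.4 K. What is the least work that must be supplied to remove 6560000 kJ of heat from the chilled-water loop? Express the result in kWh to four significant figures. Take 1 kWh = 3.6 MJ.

The reservoir spacing is ΔT = 302.4 − 286 = 16.40 K.
The reversible limit is COP_R = T_C/ΔT = 17.44, so W_min = Q_C/COP = Q_C·ΔT/T_C.
W_min = 6560000 × 16.40/286.00 = 376200 kJ = 104.5 kWh.

104.5 kWh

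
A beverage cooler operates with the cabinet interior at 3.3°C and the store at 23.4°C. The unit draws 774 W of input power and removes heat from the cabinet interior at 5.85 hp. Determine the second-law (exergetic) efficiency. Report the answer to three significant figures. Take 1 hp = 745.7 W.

0.410

Converting, Q̇_C = 5.850 hp = 4362 W, so COP_actual = Q̇_C/Ẇ = 4362/774.0 = 5.636.
In absolute terms T_C = 276.45 K and T_H = 296.55 K, so ΔT = 20.10 K.
COP_Carnot = T_C/ΔT = 276.45/20.10 = 13.75.
η_II = COP_actual/COP_Carnot = 5.636/13.75 = 0.4098.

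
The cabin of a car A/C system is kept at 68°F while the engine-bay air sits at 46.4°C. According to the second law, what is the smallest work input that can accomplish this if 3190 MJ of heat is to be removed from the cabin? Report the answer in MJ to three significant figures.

287 MJ

In absolute terms T_C = 293.15 K and T_H = 319.55 K, so ΔT = 26.40 K.
The reversible limit is COP_R = T_C/ΔT = 11.10, so W_min = Q_C/COP = Q_C·ΔT/T_C.
W_min = 3190 × 26.40/293.15 = 287.3 MJ.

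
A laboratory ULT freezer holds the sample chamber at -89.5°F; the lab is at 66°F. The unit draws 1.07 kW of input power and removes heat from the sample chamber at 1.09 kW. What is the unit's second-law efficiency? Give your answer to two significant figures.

0.43

COP_actual = Q̇_C/Ẇ = 1.090/1.070 = 1.019.
In absolute terms T_C = 205.65 K and T_H = 292.04 K, so ΔT = 86.39 K.
COP_Carnot = T_C/ΔT = 205.65/86.39 = 2.381.
η_II = COP_actual/COP_Carnot = 1.019/2.381 = 0.4279.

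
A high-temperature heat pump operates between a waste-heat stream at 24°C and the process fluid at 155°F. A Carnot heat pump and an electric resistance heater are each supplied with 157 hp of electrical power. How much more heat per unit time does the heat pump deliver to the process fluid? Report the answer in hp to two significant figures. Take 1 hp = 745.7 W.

1100 hp

In absolute terms T_C = 297.15 K and T_H = 341.48 K, so ΔT = 44.33 K.
COP_Carnot = T_H/ΔT = 341.48/44.33 = 7.703.
The heat pump delivers Q̇_H = COP × Ẇ = 1209 hp; the resistance heater delivers Ẇ = 157.0 hp.
Extra = (COP − 1)·Ẇ = 1052 hp.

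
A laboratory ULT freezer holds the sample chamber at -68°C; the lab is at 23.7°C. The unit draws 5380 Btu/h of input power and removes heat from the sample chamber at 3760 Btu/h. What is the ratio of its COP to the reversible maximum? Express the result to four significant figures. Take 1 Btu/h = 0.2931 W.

0.3124

COP_actual = Q̇_C/Ẇ = 3760/5380 = 0.6989.
In absolute terms T_C = 205.15 K and T_H = 296.85 K, so ΔT = 91.70 K.
COP_Carnot = T_C/ΔT = 205.15/91.70 = 2.237.
η_II = COP_actual/COP_Carnot = 0.6989/2.237 = 0.3124.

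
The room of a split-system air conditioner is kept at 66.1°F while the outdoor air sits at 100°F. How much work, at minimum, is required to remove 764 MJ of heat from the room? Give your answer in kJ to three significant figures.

In absolute terms T_C = 292.09 K and T_H = 310.93 K, so ΔT = 18.83 K.
The reversible limit is COP_R = T_C/ΔT = 15.51, so W_min = Q_C/COP = Q_C·ΔT/T_C.
W_min = 764.0 × 18.83/292.09 = 49.26 MJ = 49260 kJ.

49300 kJ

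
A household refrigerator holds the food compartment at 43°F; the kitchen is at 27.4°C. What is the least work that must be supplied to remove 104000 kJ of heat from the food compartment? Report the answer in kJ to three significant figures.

In absolute terms T_C = 279.26 K and T_H = 300.55 K, so ΔT = 21.29 K.
The reversible limit is COP_R = T_C/ΔT = 13.12, so W_min = Q_C/COP = Q_C·ΔT/T_C.
W_min = 104000 × 21.29/279.26 = 7928 kJ.

7930 kJ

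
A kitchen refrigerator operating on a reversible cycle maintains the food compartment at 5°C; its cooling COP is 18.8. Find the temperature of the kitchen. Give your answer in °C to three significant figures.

COP_R = T_C/(T_H − T_C) gives T_H − T_C = T_C/COP.
With T_C = 278.15 K, T_H = 278.15 × (1 + 1/18.8) = 292.95 K.
Converting, 292.95 K = 19.80°C.

19.8 °C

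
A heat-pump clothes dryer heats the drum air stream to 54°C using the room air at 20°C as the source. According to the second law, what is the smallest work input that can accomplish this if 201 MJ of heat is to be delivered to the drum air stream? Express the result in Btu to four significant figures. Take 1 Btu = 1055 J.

19800 Btu

In absolute terms T_C = 293.15 K and T_H = 327.15 K, so ΔT = 34.00 K.
The reversible limit is COP_HP = T_H/ΔT = 9.622, so W_min = Q_H/COP = Q_H·ΔT/T_H.
W_min = 201.0 × 34.00/327.15 = 20.89 MJ = 19800 Btu.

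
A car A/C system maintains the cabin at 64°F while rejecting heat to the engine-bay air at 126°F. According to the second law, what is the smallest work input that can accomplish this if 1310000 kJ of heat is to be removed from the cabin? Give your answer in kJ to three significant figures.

In absolute terms T_C = 290.93 K and T_H = 325.37 K, so ΔT = 34.44 K.
The reversible limit is COP_R = T_C/ΔT = 8.446, so W_min = Q_C/COP = Q_C·ΔT/T_C.
W_min = 1310000 × 34.44/290.93 = 155100 kJ.

155000 kJ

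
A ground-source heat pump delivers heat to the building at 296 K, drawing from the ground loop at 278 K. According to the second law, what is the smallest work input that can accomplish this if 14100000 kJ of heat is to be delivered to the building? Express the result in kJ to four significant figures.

The reservoir spacing is ΔT = 296 − 278 = 18.00 K.
The reversible limit is COP_HP = T_H/ΔT = 16.44, so W_min = Q_H/COP = Q_H·ΔT/T_H.
W_min = 14100000 × 18.00/296.00 = 857400 kJ.

857400 kJ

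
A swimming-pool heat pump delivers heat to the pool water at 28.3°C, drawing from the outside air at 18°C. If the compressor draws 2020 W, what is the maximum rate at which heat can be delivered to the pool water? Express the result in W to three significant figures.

In absolute terms T_C = 291.15 K and T_H = 301.45 K, so ΔT = 10.30 K.
COP_Carnot = T_H/ΔT = 301.45/10.30 = 29.27.
Q̇_max = COP_Carnot × Ẇ = 29.27 × 2020 W = 59120 W.

59100 W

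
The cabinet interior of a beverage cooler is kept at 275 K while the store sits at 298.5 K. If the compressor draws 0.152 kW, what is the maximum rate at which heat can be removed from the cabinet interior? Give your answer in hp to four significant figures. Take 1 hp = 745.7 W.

2.385 hp

The reservoir spacing is ΔT = 298.5 − 275 = 23.50 K.
COP_Carnot = T_C/ΔT = 275.00/23.50 = 11.70.
Q̇_max = COP_Carnot × Ẇ = 11.70 × 0.1520 kW = 1.779 kW = 2.385 hp.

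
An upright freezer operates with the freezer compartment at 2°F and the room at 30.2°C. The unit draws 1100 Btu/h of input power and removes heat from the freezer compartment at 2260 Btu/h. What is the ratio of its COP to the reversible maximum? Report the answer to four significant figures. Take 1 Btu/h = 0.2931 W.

0.3754

COP_actual = Q̇_C/Ẇ = 2260/1100 = 2.055.
In absolute terms T_C = 256.48 K and T_H = 303.35 K, so ΔT = 46.87 K.
COP_Carnot = T_C/ΔT = 256.48/46.87 = 5.473.
η_II = COP_actual/COP_Carnot = 2.055/5.473 = 0.3754.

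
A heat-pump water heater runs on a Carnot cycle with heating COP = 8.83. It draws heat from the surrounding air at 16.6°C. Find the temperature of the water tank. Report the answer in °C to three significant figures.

COP_HP = T_H/(T_H − T_C) rearranges to T_H = COP·T_C/(COP − 1).
With T_C = 289.75 K, T_H = 8.83 × 289.75/7.830 = 326.76 K.
Converting, 326.76 K = 53.61°C.

53.6 °C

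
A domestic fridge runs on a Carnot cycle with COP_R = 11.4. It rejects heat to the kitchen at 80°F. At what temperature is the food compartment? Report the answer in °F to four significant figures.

For a Carnot refrigerator COP_R = T_C/(T_H − T_C), so T_C = COP·T_H/(1 + COP).
With T_H = 299.82 K, T_C = 11.4 × 299.82/12.40 = 275.64 K.
Converting, 275.64 K = 36.48°F.

36.48 °F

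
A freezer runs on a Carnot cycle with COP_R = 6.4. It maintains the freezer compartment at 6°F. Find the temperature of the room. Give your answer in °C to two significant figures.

COP_R = T_C/(T_H − T_C) gives T_H − T_C = T_C/COP.
With T_C = 258.71 K, T_H = 258.71 × (1 + 1/6.4) = 299.13 K.
Converting, 299.13 K = 25.98°C.

26 °C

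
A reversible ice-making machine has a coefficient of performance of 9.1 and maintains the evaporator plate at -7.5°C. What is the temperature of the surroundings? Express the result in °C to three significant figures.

21.7 °C

COP_R = T_C/(T_H − T_C) gives T_H − T_C = T_C/COP.
With T_C = 265.65 K, T_H = 265.65 × (1 + 1/9.1) = 294.84 K.
Converting, 294.84 K = 21.69°C.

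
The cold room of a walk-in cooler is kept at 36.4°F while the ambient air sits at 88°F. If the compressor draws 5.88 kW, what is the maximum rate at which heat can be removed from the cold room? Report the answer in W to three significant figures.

In absolute terms T_C = 275.59 K and T_H = 304.26 K, so ΔT = 28.67 K.
COP_Carnot = T_C/ΔT = 275.59/28.67 = 9.614.
Q̇_max = COP_Carnot × Ẇ = 9.614 × 5.880 kW = 56.53 kW = 56530 W.

56500 W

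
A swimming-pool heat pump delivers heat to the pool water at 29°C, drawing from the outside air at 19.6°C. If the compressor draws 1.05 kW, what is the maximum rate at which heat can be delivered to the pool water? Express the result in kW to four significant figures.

In absolute terms T_C = 292.75 K and T_H = 302.15 K, so ΔT = 9.400 K.
COP_Carnot = T_H/ΔT = 302.15/9.400 = 32.14.
Q̇_max = COP_Carnot × Ẇ = 32.14 × 1.050 kW = 33.75 kW.

33.75 kW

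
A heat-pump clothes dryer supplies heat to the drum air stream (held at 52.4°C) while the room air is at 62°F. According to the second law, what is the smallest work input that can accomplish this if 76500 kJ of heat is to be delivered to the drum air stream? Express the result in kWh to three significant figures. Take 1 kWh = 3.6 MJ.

2.33 kWh

In absolute terms T_C = 289.82 K and T_H = 325.55 K, so ΔT = 35.73 K.
The reversible limit is COP_HP = T_H/ΔT = 9.111, so W_min = Q_H/COP = Q_H·ΔT/T_H.
W_min = 76500 × 35.73/325.55 = 8397 kJ = 2.332 kWh.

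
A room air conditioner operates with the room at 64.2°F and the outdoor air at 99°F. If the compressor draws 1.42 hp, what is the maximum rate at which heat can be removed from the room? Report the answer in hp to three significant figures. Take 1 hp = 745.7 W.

In absolute terms T_C = 291.04 K and T_H = 310.37 K, so ΔT = 19.33 K.
COP_Carnot = T_C/ΔT = 291.04/19.33 = 15.05.
Q̇_max = COP_Carnot × Ẇ = 15.05 × 1.420 hp = 21.38 hp.

21.4 hp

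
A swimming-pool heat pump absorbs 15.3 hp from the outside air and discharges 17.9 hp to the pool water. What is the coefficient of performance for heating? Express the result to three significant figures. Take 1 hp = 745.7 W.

6.88

The first law gives Q̇_H = Q̇_C + Ẇ, so the three rates are Q̇_C = 15.30, Q̇_H = 17.90, Ẇ = 2.600 hp.
COP_HP = Q̇_H/Ẇ = 17.90/2.600 = 6.885.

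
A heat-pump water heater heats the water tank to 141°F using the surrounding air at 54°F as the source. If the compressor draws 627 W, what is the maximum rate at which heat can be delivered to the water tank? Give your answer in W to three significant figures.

4330 W

In absolute terms T_C = 285.37 K and T_H = 333.71 K, so ΔT = 48.33 K.
COP_Carnot = T_H/ΔT = 333.71/48.33 = 6.904.
Q̇_max = COP_Carnot × Ẇ = 6.904 × 627.0 W = 4329 W.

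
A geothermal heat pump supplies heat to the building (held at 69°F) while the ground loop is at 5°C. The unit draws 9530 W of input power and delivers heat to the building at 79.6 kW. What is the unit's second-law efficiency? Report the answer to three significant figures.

0.442

Converting, Q̇_H = 79.60 kW = 79600 W, so COP_actual = Q̇_H/Ẇ = 79600/9530 = 8.353.
In absolute terms T_C = 278.15 K and T_H = 293.71 K, so ΔT = 15.56 K.
COP_Carnot = T_H/ΔT = 293.71/15.56 = 18.88.
η_II = COP_actual/COP_Carnot = 8.353/18.88 = 0.4424.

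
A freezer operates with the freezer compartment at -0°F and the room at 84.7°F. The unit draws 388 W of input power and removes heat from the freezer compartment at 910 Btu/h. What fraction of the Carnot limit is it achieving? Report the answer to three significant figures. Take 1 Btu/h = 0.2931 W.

Converting, Q̇_C = 910.0 Btu/h = 266.7 W, so COP_actual = Q̇_C/Ẇ = 266.7/388.0 = 0.6874.
In absolute terms T_C = 255.37 K and T_H = 302.43 K, so ΔT = 47.06 K.
COP_Carnot = T_C/ΔT = 255.37/47.06 = 5.427.
η_II = COP_actual/COP_Carnot = 0.6874/5.427 = 0.1267.

0.127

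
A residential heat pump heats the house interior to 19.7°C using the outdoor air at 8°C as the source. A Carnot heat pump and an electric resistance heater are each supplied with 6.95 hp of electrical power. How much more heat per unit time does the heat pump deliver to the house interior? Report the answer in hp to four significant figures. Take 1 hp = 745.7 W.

167.0 hp

In absolute terms T_C = 281.15 K and T_H = 292.85 K, so ΔT = 11.70 K.
COP_Carnot = T_H/ΔT = 292.85/11.70 = 25.03.
The heat pump delivers Q̇_H = COP × Ẇ = 174.0 hp; the resistance heater delivers Ẇ = 6.950 hp.
Extra = (COP − 1)·Ẇ = 167.0 hp.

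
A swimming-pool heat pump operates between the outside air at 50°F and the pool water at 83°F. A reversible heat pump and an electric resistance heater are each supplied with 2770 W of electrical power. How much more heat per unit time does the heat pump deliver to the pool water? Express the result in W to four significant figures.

In absolute terms T_C = 283.15 K and T_H = 301.48 K, so ΔT = 18.33 K.
COP_Carnot = T_H/ΔT = 301.48/18.33 = 16.44.
The heat pump delivers Q̇_H = COP × Ẇ = 45550 W; the resistance heater delivers Ẇ = 2770 W.
Extra = (COP − 1)·Ẇ = 42780 W.

42780 W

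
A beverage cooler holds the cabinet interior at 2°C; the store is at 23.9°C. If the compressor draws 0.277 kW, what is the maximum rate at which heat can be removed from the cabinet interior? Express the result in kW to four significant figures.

3.480 kW

In absolute terms T_C = 275.15 K and T_H = 297.05 K, so ΔT = 21.90 K.
COP_Carnot = T_C/ΔT = 275.15/21.90 = 12.56.
Q̇_max = COP_Carnot × Ẇ = 12.56 × 0.2770 kW = 3.480 kW.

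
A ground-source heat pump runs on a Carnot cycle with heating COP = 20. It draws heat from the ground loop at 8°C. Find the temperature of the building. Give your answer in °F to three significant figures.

73.0 °F

COP_HP = T_H/(T_H − T_C) rearranges to T_H = COP·T_C/(COP − 1).
With T_C = 281.15 K, T_H = 20 × 281.15/19.00 = 295.95 K.
Converting, 295.95 K = 73.04°F.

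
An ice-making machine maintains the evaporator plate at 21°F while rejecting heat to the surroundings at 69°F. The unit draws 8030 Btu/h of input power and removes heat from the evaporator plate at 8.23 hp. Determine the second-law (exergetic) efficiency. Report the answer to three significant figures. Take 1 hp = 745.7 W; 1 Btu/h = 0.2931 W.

0.260

Converting, Q̇_C = 8.230 hp = 20940 Btu/h, so COP_actual = Q̇_C/Ẇ = 20940/8030 = 2.608.
In absolute terms T_C = 267.04 K and T_H = 293.71 K, so ΔT = 26.67 K.
COP_Carnot = T_C/ΔT = 267.04/26.67 = 10.01.
η_II = COP_actual/COP_Carnot = 2.608/10.01 = 0.2604.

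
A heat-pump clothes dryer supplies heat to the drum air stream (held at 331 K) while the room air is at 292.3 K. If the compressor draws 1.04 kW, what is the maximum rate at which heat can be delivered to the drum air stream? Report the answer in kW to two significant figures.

The reservoir spacing is ΔT = 331 − 292.3 = 38.70 K.
COP_Carnot = T_H/ΔT = 331.00/38.70 = 8.553.
Q̇_max = COP_Carnot × Ẇ = 8.553 × 1.040 kW = 8.895 kW.

8.9 kW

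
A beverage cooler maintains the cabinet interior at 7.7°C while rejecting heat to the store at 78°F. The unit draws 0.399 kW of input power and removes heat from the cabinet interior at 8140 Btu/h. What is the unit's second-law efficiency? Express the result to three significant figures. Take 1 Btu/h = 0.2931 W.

0.380

Converting, Q̇_C = 8140 Btu/h = 2.386 kW, so COP_actual = Q̇_C/Ẇ = 2.386/0.3990 = 5.980.
In absolute terms T_C = 280.85 K and T_H = 298.71 K, so ΔT = 17.86 K.
COP_Carnot = T_C/ΔT = 280.85/17.86 = 15.73.
η_II = COP_actual/COP_Carnot = 5.980/15.73 = 0.3802.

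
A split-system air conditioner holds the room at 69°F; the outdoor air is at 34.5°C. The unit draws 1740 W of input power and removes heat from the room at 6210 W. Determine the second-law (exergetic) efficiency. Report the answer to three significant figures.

0.169

COP_actual = Q̇_C/Ẇ = 6210/1740 = 3.569.
In absolute terms T_C = 293.71 K and T_H = 307.65 K, so ΔT = 13.94 K.
COP_Carnot = T_C/ΔT = 293.71/13.94 = 21.06.
η_II = COP_actual/COP_Carnot = 3.569/21.06 = 0.1694.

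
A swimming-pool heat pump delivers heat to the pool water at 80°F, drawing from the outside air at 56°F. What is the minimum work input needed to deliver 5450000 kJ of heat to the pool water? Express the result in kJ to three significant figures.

242000 kJ

In absolute terms T_C = 286.48 K and T_H = 299.82 K, so ΔT = 13.33 K.
The reversible limit is COP_HP = T_H/ΔT = 22.49, so W_min = Q_H/COP = Q_H·ΔT/T_H.
W_min = 5450000 × 13.33/299.82 = 242400 kJ.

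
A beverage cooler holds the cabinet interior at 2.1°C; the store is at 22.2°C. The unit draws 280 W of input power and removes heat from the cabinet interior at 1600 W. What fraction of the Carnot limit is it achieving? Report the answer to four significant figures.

0.4173

COP_actual = Q̇_C/Ẇ = 1600/280.0 = 5.714.
In absolute terms T_C = 275.25 K and T_H = 295.35 K, so ΔT = 20.10 K.
COP_Carnot = T_C/ΔT = 275.25/20.10 = 13.69.
η_II = COP_actual/COP_Carnot = 5.714/13.69 = 0.4173.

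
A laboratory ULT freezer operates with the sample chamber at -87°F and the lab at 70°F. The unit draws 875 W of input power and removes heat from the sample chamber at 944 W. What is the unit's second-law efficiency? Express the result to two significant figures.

0.45

COP_actual = Q̇_C/Ẇ = 944.0/875.0 = 1.079.
In absolute terms T_C = 207.04 K and T_H = 294.26 K, so ΔT = 87.22 K.
COP_Carnot = T_C/ΔT = 207.04/87.22 = 2.374.
η_II = COP_actual/COP_Carnot = 1.079/2.374 = 0.4545.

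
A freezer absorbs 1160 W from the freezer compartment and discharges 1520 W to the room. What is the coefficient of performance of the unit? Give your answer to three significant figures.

3.22

The first law gives Q̇_H = Q̇_C + Ẇ, so the three rates are Q̇_C = 1160, Q̇_H = 1520, Ẇ = 360.0 W.
COP_R = Q̇_C/Ẇ = 1160/360.0 = 3.222.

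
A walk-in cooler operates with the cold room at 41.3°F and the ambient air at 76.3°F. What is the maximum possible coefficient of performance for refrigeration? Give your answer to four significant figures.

14.31

In absolute terms T_C = 278.32 K and T_H = 297.76 K, so ΔT = 19.44 K.
For a reversible cycle, COP_Carnot = T_C/ΔT = 278.32/19.44 = 14.31.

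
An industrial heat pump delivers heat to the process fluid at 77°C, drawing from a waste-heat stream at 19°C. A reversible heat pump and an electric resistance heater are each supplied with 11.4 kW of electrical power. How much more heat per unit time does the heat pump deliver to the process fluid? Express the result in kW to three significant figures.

57.4 kW

In absolute terms T_C = 292.15 K and T_H = 350.15 K, so ΔT = 58.00 K.
COP_Carnot = T_H/ΔT = 350.15/58.00 = 6.037.
The heat pump delivers Q̇_H = COP × Ẇ = 68.82 kW; the resistance heater delivers Ẇ = 11.40 kW.
Extra = (COP − 1)·Ẇ = 57.42 kW.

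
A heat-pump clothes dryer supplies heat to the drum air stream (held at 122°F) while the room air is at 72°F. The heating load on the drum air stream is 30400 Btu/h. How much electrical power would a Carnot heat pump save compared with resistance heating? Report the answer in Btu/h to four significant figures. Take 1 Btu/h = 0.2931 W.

In absolute terms T_C = 295.37 K and T_H = 323.15 K, so ΔT = 27.78 K.
COP_Carnot = T_H/ΔT = 323.15/27.78 = 11.63.
Resistance heating needs Ẇ_res = Q̇_H = 30400 Btu/h; the reversible heat pump needs only Ẇ_hp = Q̇_H/COP = 2613 Btu/h.
Saving = 30400 − 2613 = 27790 Btu/h.

27790 Btu/h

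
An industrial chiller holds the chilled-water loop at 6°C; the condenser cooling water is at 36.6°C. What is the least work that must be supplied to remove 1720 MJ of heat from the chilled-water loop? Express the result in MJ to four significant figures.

In absolute terms T_C = 279.15 K and T_H = 309.75 K, so ΔT = 30.60 K.
The reversible limit is COP_R = T_C/ΔT = 9.123, so W_min = Q_C/COP = Q_C·ΔT/T_C.
W_min = 1720 × 30.60/279.15 = 188.5 MJ.

188.5 MJ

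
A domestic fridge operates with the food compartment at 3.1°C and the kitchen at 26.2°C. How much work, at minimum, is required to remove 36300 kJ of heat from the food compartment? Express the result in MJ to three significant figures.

3.04 MJ

In absolute terms T_C = 276.25 K and T_H = 299.35 K, so ΔT = 23.10 K.
The reversible limit is COP_R = T_C/ΔT = 11.96, so W_min = Q_C/COP = Q_C·ΔT/T_C.
W_min = 36300 × 23.10/276.25 = 3035 kJ = 3.035 MJ.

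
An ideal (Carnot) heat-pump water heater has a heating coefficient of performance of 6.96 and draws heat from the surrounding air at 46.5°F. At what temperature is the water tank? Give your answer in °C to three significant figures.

COP_HP = T_H/(T_H − T_C) rearranges to T_H = COP·T_C/(COP − 1).
With T_C = 281.21 K, T_H = 6.96 × 281.21/5.960 = 328.39 K.
Converting, 328.39 K = 55.24°C.

55.2 °C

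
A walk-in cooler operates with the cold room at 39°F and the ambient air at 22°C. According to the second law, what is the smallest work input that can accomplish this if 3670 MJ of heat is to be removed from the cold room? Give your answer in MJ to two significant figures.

240 MJ

In absolute terms T_C = 277.04 K and T_H = 295.15 K, so ΔT = 18.11 K.
The reversible limit is COP_R = T_C/ΔT = 15.30, so W_min = Q_C/COP = Q_C·ΔT/T_C.
W_min = 3670 × 18.11/277.04 = 239.9 MJ.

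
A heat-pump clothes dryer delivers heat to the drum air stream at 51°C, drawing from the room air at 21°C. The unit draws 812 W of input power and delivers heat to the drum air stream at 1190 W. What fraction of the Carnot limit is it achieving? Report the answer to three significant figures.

COP_actual = Q̇_H/Ẇ = 1190/812.0 = 1.466.
In absolute terms T_C = 294.15 K and T_H = 324.15 K, so ΔT = 30.00 K.
COP_Carnot = T_H/ΔT = 324.15/30.00 = 10.81.
η_II = COP_actual/COP_Carnot = 1.466/10.81 = 0.1356.

0.136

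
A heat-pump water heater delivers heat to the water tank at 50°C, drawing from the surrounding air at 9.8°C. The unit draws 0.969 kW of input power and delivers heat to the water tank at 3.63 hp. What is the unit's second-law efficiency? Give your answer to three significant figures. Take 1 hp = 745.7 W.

Converting, Q̇_H = 3.630 hp = 2.707 kW, so COP_actual = Q̇_H/Ẇ = 2.707/0.9690 = 2.793.
In absolute terms T_C = 282.95 K and T_H = 323.15 K, so ΔT = 40.20 K.
COP_Carnot = T_H/ΔT = 323.15/40.20 = 8.039.
η_II = COP_actual/COP_Carnot = 2.793/8.039 = 0.3475.

0.348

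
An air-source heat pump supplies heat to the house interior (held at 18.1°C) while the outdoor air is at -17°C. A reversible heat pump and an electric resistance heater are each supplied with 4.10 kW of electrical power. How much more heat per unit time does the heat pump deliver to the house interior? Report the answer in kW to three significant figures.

In absolute terms T_C = 256.15 K and T_H = 291.25 K, so ΔT = 35.10 K.
COP_Carnot = T_H/ΔT = 291.25/35.10 = 8.298.
The heat pump delivers Q̇_H = COP × Ẇ = 34.02 kW; the resistance heater delivers Ẇ = 4.100 kW.
Extra = (COP − 1)·Ẇ = 29.92 kW.

29.9 kW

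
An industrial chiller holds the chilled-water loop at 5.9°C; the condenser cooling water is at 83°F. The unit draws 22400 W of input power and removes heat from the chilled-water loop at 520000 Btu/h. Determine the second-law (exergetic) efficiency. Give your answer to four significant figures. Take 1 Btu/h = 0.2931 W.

0.5470

Converting, Q̇_C = 520000 Btu/h = 152400 W, so COP_actual = Q̇_C/Ẇ = 152400/22400 = 6.804.
In absolute terms T_C = 279.05 K and T_H = 301.48 K, so ΔT = 22.43 K.
COP_Carnot = T_C/ΔT = 279.05/22.43 = 12.44.
η_II = COP_actual/COP_Carnot = 6.804/12.44 = 0.5470.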